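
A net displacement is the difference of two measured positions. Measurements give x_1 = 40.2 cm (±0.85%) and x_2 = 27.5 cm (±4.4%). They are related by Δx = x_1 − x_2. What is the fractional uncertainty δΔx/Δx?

Δx is a linear combination, so absolute uncertainties add in quadrature:
  (δx_1)² = 0.117;  (δx_2)² = 1.46
δΔx = √(1.58) = 1.26 cm
Δx = 12.7 cm, so δΔx/Δx = 1.26/12.7 = 0.0990.

0.0990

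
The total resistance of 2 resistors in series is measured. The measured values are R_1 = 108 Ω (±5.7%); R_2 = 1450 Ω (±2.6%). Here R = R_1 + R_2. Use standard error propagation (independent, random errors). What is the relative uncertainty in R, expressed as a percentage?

2.45%

Sums and differences: (δR)² = Σ (cᵢ δxᵢ)².
  (δR_1)² = 37.9;  (δR_2)² = 1420
δR = √(1460) = 38.2 Ω
R = 1560 Ω, so δR/R = 38.2/1560 = 0.0245.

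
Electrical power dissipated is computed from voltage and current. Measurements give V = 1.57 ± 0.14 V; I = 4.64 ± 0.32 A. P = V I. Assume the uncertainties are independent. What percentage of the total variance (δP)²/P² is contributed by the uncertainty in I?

37.4%

(δP/P)² = (1·δV/V)² + (1·δI/I)²
  V term: (1×0.0892)² = 0.00795
  I term: (1×0.0690)² = 0.00476
Total = 0.0127. Share from I = 0.00476/0.0127 = 0.374.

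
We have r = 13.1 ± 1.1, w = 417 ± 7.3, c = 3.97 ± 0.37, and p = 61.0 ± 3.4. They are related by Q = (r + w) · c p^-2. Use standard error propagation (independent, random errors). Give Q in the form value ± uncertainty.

Let u = r + w = 430. δu = √(δr² + δw²) = √(1.21 + 53.3) = 7.38, so δu/u = 0.0172.
Q is then a monomial in u, c, p:
δQ/Q = √((δu/u)² + (1·δc/c)² + (-2·δp/p)²) = √(0.000295 + 0.00869 + 0.0124) = 0.146
Q = 0.459, so δQ = 0.146 × 0.459 = 0.0671.

0.459 ± 0.0671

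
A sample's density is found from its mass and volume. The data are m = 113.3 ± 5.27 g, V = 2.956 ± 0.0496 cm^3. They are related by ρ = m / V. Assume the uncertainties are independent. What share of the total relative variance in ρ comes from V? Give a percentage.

(δρ/ρ)² = (1·δm/m)² + (-1·δV/V)²
  m term: (1×0.0465)² = 0.00216
  V term: (-1×0.0168)² = 0.000282
Total = 0.00245. Share from V = 0.000282/0.00245 = 0.115.

11.5%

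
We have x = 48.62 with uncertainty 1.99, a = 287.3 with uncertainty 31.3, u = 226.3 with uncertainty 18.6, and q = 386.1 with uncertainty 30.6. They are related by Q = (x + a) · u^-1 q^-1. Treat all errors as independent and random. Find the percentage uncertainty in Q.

14.7%

Let w = x + a = 335.9. δw = √(δx² + δa²) = √(3.96 + 980) = 31.4, so δw/w = 0.0934.
Q is then a monomial in w, u, q:
δQ/Q = √((δw/w)² + (-1·δu/u)² + (-1·δq/q)²) = √(0.00872 + 0.00676 + 0.00628) = 0.147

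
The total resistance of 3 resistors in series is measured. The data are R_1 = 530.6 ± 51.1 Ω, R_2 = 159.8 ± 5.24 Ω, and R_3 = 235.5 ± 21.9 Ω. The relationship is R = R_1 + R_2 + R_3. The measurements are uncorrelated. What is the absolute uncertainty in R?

55.8 Ω

For a sum/difference, combine absolute errors in quadrature:
  (δR_1)² = 2610;  (δR_2)² = 27.5;  (δR_3)² = 480
δR = √(3120) = 55.8 Ω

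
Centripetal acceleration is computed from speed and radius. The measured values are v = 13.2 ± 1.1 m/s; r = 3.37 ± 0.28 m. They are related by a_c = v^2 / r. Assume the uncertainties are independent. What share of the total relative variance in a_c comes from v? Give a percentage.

(δa_c/a_c)² = (2·δv/v)² + (-1·δr/r)²
  v term: (2×0.0833)² = 0.0278
  r term: (-1×0.0831)² = 0.00690
Total = 0.0347. Share from v = 0.0278/0.0347 = 0.801.

80.1%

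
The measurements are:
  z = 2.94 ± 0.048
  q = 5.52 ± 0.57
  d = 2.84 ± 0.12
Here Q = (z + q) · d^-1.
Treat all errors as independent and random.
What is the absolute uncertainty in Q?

0.238

Let u = z + q = 8.46. δu = √(δz² + δq²) = √(0.00230 + 0.325) = 0.572, so δu/u = 0.0676.
Q is then a monomial in u, d:
δQ/Q = √((δu/u)² + (-1·δd/d)²) = √(0.00457 + 0.00179) = 0.0797
Q = 2.98, so δQ = 0.0797 × 2.98 = 0.238.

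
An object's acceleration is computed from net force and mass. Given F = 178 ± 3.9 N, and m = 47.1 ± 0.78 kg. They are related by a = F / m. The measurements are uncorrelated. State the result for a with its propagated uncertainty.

3.78 ± 0.104 m/s^2

For a monomial a ∝ F, m^-1, fractional errors add in quadrature:
  (1·δF/F)² = (1×0.0219)² = 0.000480;  (-1·δm/m)² = (-1×0.0166)² = 0.000274
δa/a = √(0.000754) = 0.0275
a = 3.78 m/s^2, so δa = 0.0275 × 3.78 = 0.104 m/s^2.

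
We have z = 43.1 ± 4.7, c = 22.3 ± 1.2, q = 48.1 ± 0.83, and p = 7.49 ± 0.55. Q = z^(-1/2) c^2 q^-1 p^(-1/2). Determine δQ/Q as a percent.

Q is a product of powers, so relative uncertainties combine in quadrature:
  (−½·δz/z)² = (-0.5×0.109)² = 0.00297;  (2·δc/c)² = (2×0.0538)² = 0.0116;  (-1·δq/q)² = (-1×0.0173)² = 0.000298;  (−½·δp/p)² = (-0.5×0.0734)² = 0.00135
δQ/Q = √(0.0162) = 0.127

12.7%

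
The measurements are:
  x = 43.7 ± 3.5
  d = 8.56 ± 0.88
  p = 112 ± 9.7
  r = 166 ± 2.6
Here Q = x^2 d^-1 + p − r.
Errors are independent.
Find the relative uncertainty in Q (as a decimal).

Let w = x^2·d^-1 = 223. δw/w = √((2·δx/x)² + (-1·δd/d)²) = √(0.0257 + 0.0106) = 0.190, so δw = 42.5.
Q = w + p − r: δQ = √(δw² + δp² + δr²) = √(1800 + 94.1 + 6.76) = 43.6
Q = 169, so δQ/Q = 43.6/169 = 0.258.

0.258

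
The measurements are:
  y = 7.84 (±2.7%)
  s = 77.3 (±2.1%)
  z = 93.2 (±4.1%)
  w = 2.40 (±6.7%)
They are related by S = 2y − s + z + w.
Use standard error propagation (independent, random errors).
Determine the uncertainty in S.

4.18

For a sum/difference, combine absolute errors in quadrature:
  (2·δy)² = 0.179;  (δs)² = 2.64;  (δz)² = 14.6;  (δw)² = 0.0259
δS = √(17.4) = 4.18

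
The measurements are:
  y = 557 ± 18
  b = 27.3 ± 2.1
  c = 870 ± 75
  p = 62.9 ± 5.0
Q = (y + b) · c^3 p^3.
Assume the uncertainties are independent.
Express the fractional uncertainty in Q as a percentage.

Let u = y + b = 584. δu = √(δy² + δb²) = √(324 + 4.41) = 18.1, so δu/u = 0.0310.
Q is then a monomial in u, c, p:
δQ/Q = √((δu/u)² + (3·δc/c)² + (3·δp/p)²) = √(0.000962 + 0.0669 + 0.0569) = 0.353

35.3%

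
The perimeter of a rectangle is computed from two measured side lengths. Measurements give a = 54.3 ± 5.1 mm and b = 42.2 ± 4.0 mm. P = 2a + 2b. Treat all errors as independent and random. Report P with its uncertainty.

193 ± 13.0 mm

Absolute uncertainties add in quadrature for a linear combination:
  (2·δa)² = 104;  (2·δb)² = 64.0
δP = √(168) = 13.0 mm
P = 193 mm.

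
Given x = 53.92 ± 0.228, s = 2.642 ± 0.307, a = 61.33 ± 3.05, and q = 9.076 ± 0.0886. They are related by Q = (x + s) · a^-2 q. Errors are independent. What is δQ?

0.0137

Let u = x + s = 56.56. δu = √(δx² + δs²) = √(0.0520 + 0.0942) = 0.382, so δu/u = 0.00676.
Q is then a monomial in u, a, q:
δQ/Q = √((δu/u)² + (-2·δa/a)² + (1·δq/q)²) = √(4.57e-05 + 0.00989 + 9.53e-05) = 0.100
Q = 0.1365, so δQ = 0.100 × 0.1365 = 0.0137.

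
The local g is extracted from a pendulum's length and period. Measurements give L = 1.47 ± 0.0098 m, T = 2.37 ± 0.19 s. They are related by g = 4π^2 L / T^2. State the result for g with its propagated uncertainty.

10.3 ± 1.66 m/s^2

g is a product of powers, so relative uncertainties combine in quadrature:
  (1·δL/L)² = (1×0.00667)² = 4.44e-05;  (-2·δT/T)² = (-2×0.0802)² = 0.0257
δg/g = √(0.0258) = 0.160
g = 10.3 m/s^2, so δg = 0.160 × 10.3 = 1.66 m/s^2.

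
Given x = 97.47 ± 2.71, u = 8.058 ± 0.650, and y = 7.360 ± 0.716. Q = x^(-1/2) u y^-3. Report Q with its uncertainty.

Q is a product of powers, so relative uncertainties combine in quadrature:
  (−½·δx/x)² = (-0.5×0.0278)² = 0.000193;  (1·δu/u)² = (1×0.0807)² = 0.00651;  (-3·δy/y)² = (-3×0.0973)² = 0.0852
δQ/Q = √(0.0919) = 0.303
Q = 0.002047, so δQ = 0.303 × 0.002047 = 0.000621.

0.002047 ± 0.000621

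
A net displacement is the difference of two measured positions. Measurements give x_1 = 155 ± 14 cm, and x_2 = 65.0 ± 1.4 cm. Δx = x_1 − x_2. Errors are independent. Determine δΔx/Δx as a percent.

15.6%

Sums and differences: (δΔx)² = Σ (cᵢ δxᵢ)².
  (δx_1)² = 196;  (δx_2)² = 1.96
δΔx = √(198) = 14.1 cm
Δx = 90.0 cm, so δΔx/Δx = 14.1/90.0 = 0.156.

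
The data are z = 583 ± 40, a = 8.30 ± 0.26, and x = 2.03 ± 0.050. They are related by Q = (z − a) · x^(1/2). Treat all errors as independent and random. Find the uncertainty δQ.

57.9

Let u = z − a = 575. δu = √(δz² + δa²) = √(1600 + 0.0676) = 40.0, so δu/u = 0.0696.
Q is then a monomial in u, x:
δQ/Q = √((δu/u)² + (½·δx/x)²) = √(0.00484 + 0.000152) = 0.0707
Q = 819, so δQ = 0.0707 × 819 = 57.9.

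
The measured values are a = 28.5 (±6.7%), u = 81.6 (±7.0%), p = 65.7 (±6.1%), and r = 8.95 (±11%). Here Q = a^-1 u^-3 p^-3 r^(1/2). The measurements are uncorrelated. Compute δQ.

Each factor contributes (exponent × relative error)² to (δQ/Q)²:
  (-1·δa/a)² = (-1×0.0670)² = 0.00449;  (-3·δu/u)² = (-3×0.0700)² = 0.0441;  (-3·δp/p)² = (-3×0.0610)² = 0.0335;  (½·δr/r)² = (0.5×0.110)² = 0.00302
δQ/Q = √(0.0851) = 0.292
Q = 6.81e-13, so δQ = 0.292 × 6.81e-13 = 1.99e-13.

1.99e-13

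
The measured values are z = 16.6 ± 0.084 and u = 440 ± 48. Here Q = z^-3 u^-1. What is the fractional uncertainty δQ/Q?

0.110

Each factor contributes (exponent × relative error)² to (δQ/Q)²:
  (-3·δz/z)² = (-3×0.00506)² = 0.000230;  (-1·δu/u)² = (-1×0.109)² = 0.0119
δQ/Q = √(0.0121) = 0.110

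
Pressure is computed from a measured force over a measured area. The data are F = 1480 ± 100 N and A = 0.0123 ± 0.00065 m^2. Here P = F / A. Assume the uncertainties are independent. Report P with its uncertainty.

(1.20 ± 0.103) × 10^5 Pa

For a monomial P ∝ F, A^-1, fractional errors add in quadrature:
  (1·δF/F)² = (1×0.0676)² = 0.00457;  (-1·δA/A)² = (-1×0.0528)² = 0.00279
δP/P = √(0.00736) = 0.0858
P = 1.2e+05 Pa, so δP = 0.0858 × 1.2e+05 = 10300 Pa.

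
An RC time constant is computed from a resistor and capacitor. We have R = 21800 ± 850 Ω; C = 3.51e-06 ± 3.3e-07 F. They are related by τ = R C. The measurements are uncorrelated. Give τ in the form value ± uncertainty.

Each factor contributes (exponent × relative error)² to (δτ/τ)²:
  (1·δR/R)² = (1×0.0390)² = 0.00152;  (1·δC/C)² = (1×0.0940)² = 0.00884
δτ/τ = √(0.0104) = 0.102
τ = 0.0765 s, so δτ = 0.102 × 0.0765 = 0.00779 s.

0.0765 ± 0.00779 s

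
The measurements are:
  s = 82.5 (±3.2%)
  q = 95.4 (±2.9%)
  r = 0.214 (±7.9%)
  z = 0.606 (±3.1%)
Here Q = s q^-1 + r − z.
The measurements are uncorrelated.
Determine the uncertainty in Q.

0.0451

Let p = s·q^-1 = 0.865. δp/p = √((1·δs/s)² + (-1·δq/q)²) = √(0.00102 + 0.000841) = 0.0432, so δp = 0.0373.
Q = p + r − z: δQ = √(δp² + δr² + δz²) = √(0.00139 + 0.000286 + 0.000353) = 0.0451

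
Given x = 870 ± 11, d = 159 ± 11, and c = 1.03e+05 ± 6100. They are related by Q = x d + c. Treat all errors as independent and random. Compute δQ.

11500

Let p = x·d = 1.38e+05. δp/p = √((1·δx/x)² + (1·δd/d)²) = √(0.000160 + 0.00479) = 0.0703, so δp = 9730.
Q = p + c: δQ = √(δp² + δc²) = √(9.46e+07 + 3.72e+07) = 11500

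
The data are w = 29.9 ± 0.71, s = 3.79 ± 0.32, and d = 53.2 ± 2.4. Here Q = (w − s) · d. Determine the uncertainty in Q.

Let u = w − s = 26.1. δu = √(δw² + δs²) = √(0.504 + 0.102) = 0.779, so δu/u = 0.0298.
Q is then a monomial in u, d:
δQ/Q = √((δu/u)² + (1·δd/d)²) = √(0.000890 + 0.00204) = 0.0541
Q = 1390, so δQ = 0.0541 × 1390 = 75.1.

75.1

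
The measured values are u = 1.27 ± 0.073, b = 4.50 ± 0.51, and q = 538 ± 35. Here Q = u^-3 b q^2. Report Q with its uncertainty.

For a monomial Q ∝ u^-3, b, q^2, fractional errors add in quadrature:
  (-3·δu/u)² = (-3×0.0575)² = 0.0297;  (1·δb/b)² = (1×0.113)² = 0.0128;  (2·δq/q)² = (2×0.0651)² = 0.0169
δQ/Q = √(0.0595) = 0.244
Q = 6.36e+05, so δQ = 0.244 × 6.36e+05 = 1.55e+05.

(6.36 ± 1.55) × 10^5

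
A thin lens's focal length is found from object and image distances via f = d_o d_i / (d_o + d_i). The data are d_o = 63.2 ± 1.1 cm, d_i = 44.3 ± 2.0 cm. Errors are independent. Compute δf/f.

∂f/∂d_o = (d_i/(d_o+d_i))² = 0.170;  ∂f/∂d_i = (d_o/(d_o+d_i))² = 0.346
δf = √((∂f/∂d_o · δd_o)² + (∂f/∂d_i · δd_i)²) = √(0.0349 + 0.478) = 0.716 cm
f = 26.0 cm, so δf/f = 0.716/26.0 = 0.0275.

0.0275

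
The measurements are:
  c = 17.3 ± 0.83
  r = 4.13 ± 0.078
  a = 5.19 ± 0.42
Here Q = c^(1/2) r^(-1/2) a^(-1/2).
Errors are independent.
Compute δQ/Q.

0.0480

Each factor contributes (exponent × relative error)² to (δQ/Q)²:
  (½·δc/c)² = (0.5×0.0480)² = 0.000575;  (−½·δr/r)² = (-0.5×0.0189)² = 8.92e-05;  (−½·δa/a)² = (-0.5×0.0809)² = 0.00164
δQ/Q = √(0.00230) = 0.0480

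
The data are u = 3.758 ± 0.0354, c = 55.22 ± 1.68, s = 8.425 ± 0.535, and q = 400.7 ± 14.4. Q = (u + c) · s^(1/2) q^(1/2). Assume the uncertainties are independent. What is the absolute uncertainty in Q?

159

Let w = u + c = 58.98. δw = √(δu² + δc²) = √(0.00125 + 2.82) = 1.68, so δw/w = 0.0285.
Q is then a monomial in w, s, q:
δQ/Q = √((δw/w)² + (½·δs/s)² + (½·δq/q)²) = √(0.000812 + 0.00101 + 0.000323) = 0.0463
Q = 3427, so δQ = 0.0463 × 3427 = 159.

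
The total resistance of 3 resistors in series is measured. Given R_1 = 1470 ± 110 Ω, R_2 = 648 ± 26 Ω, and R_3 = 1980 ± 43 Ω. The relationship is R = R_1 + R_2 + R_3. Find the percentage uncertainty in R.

For a sum/difference, combine absolute errors in quadrature:
  (δR_1)² = 12100;  (δR_2)² = 676;  (δR_3)² = 1850
δR = √(14600) = 121 Ω
R = 4100 Ω, so δR/R = 121/4100 = 0.0295.

2.95%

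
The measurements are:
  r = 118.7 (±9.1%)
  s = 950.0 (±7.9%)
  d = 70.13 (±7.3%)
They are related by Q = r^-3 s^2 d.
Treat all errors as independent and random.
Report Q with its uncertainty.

Since Q is a product/quotient, work with relative uncertainties:
  (-3·δr/r)² = (-3×0.0910)² = 0.0745;  (2·δs/s)² = (2×0.0790)² = 0.0250;  (1·δd/d)² = (1×0.0730)² = 0.00533
δQ/Q = √(0.105) = 0.324
Q = 37.84, so δQ = 0.324 × 37.84 = 12.3.

37.84 ± 12.3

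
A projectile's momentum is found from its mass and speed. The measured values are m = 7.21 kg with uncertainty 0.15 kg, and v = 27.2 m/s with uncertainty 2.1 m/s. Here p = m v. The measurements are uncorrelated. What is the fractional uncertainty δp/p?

p is a product of powers, so relative uncertainties combine in quadrature:
  (1·δm/m)² = (1×0.0208)² = 0.000433;  (1·δv/v)² = (1×0.0772)² = 0.00596
δp/p = √(0.00639) = 0.0800

0.0800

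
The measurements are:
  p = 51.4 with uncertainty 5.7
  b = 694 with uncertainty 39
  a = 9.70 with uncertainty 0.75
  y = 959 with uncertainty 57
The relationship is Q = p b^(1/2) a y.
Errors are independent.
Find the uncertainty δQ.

1.89e+06

For a monomial Q ∝ p, b^(1/2), a, y, fractional errors add in quadrature:
  (1·δp/p)² = (1×0.111)² = 0.0123;  (½·δb/b)² = (0.5×0.0562)² = 0.000789;  (1·δa/a)² = (1×0.0773)² = 0.00598;  (1·δy/y)² = (1×0.0594)² = 0.00353
δQ/Q = √(0.0226) = 0.150
Q = 1.26e+07, so δQ = 0.150 × 1.26e+07 = 1.89e+06.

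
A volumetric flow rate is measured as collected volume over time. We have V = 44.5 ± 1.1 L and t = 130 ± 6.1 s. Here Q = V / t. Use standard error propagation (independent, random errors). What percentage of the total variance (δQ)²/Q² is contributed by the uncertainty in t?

(δQ/Q)² = (1·δV/V)² + (-1·δt/t)²
  V term: (1×0.0247)² = 0.000611
  t term: (-1×0.0469)² = 0.00220
Total = 0.00281. Share from t = 0.00220/0.00281 = 0.783.

78.3%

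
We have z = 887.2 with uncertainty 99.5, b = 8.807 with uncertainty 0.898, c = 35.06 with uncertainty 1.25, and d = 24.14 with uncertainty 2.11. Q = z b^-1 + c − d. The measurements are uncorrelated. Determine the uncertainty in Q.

Let p = z·b^-1 = 100.7. δp/p = √((1·δz/z)² + (-1·δb/b)²) = √(0.0126 + 0.0104) = 0.152, so δp = 15.3.
Q = p + c − d: δQ = √(δp² + δc² + δd²) = √(233 + 1.56 + 4.45) = 15.5

15.5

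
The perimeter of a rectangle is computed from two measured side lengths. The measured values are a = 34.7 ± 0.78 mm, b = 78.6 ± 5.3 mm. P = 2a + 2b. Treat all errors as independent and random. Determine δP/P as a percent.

P is a linear combination, so absolute uncertainties add in quadrature:
  (2·δa)² = 2.43;  (2·δb)² = 112
δP = √(115) = 10.7 mm
P = 227 mm, so δP/P = 10.7/227 = 0.0473.

4.73%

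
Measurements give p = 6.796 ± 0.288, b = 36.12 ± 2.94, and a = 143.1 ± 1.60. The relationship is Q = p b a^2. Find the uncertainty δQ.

For a monomial Q ∝ p, b, a^2, fractional errors add in quadrature:
  (1·δp/p)² = (1×0.0424)² = 0.00180;  (1·δb/b)² = (1×0.0814)² = 0.00663;  (2·δa/a)² = (2×0.0112)² = 0.000500
δQ/Q = √(0.00892) = 0.0945
Q = 5.027e+06, so δQ = 0.0945 × 5.027e+06 = 4.75e+05.

4.75e+05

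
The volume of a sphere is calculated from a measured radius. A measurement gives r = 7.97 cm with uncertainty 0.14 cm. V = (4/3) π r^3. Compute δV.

Relative error in a monomial: (δV/V)² = Σ (nᵢ · δxᵢ/xᵢ)².
  (3·δr/r)² = (3×0.0176)² = 0.00278
δV/V = √(0.00278) = 0.0527
V = 2120 cm^3, so δV = 0.0527 × 2120 = 112 cm^3.

112 cm^3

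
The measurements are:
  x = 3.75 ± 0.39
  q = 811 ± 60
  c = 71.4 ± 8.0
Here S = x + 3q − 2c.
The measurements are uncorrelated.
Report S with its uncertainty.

2290 ± 181

Absolute uncertainties add in quadrature for a linear combination:
  (δx)² = 0.152;  (3·δq)² = 32400;  (2·δc)² = 256
δS = √(32700) = 181
S = 2290.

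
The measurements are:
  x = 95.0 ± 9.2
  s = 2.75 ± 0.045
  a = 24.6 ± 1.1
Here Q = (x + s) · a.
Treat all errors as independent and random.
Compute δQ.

251

Let u = x + s = 97.8. δu = √(δx² + δs²) = √(84.6 + 0.00202) = 9.20, so δu/u = 0.0941.
Q is then a monomial in u, a:
δQ/Q = √((δu/u)² + (1·δa/a)²) = √(0.00886 + 0.00200) = 0.104
Q = 2400, so δQ = 0.104 × 2400 = 251.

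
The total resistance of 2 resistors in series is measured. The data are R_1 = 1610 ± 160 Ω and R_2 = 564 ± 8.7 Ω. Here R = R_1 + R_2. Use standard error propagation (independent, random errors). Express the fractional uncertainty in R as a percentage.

Absolute uncertainties add in quadrature for a linear combination:
  (δR_1)² = 25600;  (δR_2)² = 75.7
δR = √(25700) = 160 Ω
R = 2170 Ω, so δR/R = 160/2170 = 0.0737.

7.37%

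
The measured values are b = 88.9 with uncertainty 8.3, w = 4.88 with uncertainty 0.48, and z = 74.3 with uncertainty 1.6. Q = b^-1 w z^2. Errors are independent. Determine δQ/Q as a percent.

14.2%

Products/powers → add relative errors in quadrature, weighted by exponent:
  (-1·δb/b)² = (-1×0.0934)² = 0.00872;  (1·δw/w)² = (1×0.0984)² = 0.00967;  (2·δz/z)² = (2×0.0215)² = 0.00185
δQ/Q = √(0.0202) = 0.142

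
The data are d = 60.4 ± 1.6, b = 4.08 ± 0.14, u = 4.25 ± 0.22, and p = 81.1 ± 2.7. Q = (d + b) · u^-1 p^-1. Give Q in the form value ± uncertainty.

Let w = d + b = 64.5. δw = √(δd² + δb²) = √(2.56 + 0.0196) = 1.61, so δw/w = 0.0249.
Q is then a monomial in w, u, p:
δQ/Q = √((δw/w)² + (-1·δu/u)² + (-1·δp/p)²) = √(0.000620 + 0.00268 + 0.00111) = 0.0664
Q = 0.187, so δQ = 0.0664 × 0.187 = 0.0124.

0.187 ± 0.0124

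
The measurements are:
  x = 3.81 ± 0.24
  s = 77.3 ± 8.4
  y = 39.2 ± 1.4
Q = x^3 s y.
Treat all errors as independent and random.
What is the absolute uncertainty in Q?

37000

Q is a product of powers, so relative uncertainties combine in quadrature:
  (3·δx/x)² = (3×0.0630)² = 0.0357;  (1·δs/s)² = (1×0.109)² = 0.0118;  (1·δy/y)² = (1×0.0357)² = 0.00128
δQ/Q = √(0.0488) = 0.221
Q = 1.68e+05, so δQ = 0.221 × 1.68e+05 = 37000.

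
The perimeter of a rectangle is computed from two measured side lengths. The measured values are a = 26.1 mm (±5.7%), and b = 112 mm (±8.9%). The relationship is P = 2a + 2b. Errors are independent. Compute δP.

For a sum/difference, combine absolute errors in quadrature:
  (2·δa)² = 8.85;  (2·δb)² = 397
δP = √(406) = 20.2 mm

20.2 mm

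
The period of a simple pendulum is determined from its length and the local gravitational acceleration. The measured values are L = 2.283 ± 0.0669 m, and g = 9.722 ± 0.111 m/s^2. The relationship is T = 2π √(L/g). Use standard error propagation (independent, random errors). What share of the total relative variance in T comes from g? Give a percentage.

13.2%

(δT/T)² = (½·δL/L)² + (−½·δg/g)²
  L term: (0.5×0.0293)² = 0.000215
  g term: (-0.5×0.0114)² = 3.26e-05
Total = 0.000247. Share from g = 3.26e-05/0.000247 = 0.132.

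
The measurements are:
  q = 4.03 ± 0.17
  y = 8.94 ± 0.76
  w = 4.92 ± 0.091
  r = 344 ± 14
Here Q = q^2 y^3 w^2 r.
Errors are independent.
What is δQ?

Each factor contributes (exponent × relative error)² to (δQ/Q)²:
  (2·δq/q)² = (2×0.0422)² = 0.00712;  (3·δy/y)² = (3×0.0850)² = 0.0650;  (2·δw/w)² = (2×0.0185)² = 0.00137;  (1·δr/r)² = (1×0.0407)² = 0.00166
δQ/Q = √(0.0752) = 0.274
Q = 9.66e+07, so δQ = 0.274 × 9.66e+07 = 2.65e+07.

2.65e+07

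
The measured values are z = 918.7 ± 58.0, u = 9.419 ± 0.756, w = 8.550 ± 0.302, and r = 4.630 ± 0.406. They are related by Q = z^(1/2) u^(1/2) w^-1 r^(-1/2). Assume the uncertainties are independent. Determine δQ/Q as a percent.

Each factor contributes (exponent × relative error)² to (δQ/Q)²:
  (½·δz/z)² = (0.5×0.0631)² = 0.000996;  (½·δu/u)² = (0.5×0.0803)² = 0.00161;  (-1·δw/w)² = (-1×0.0353)² = 0.00125;  (−½·δr/r)² = (-0.5×0.0877)² = 0.00192
δQ/Q = √(0.00578) = 0.0760

7.60%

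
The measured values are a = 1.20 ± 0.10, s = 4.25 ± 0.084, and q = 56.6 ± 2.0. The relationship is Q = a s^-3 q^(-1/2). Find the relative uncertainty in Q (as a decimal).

0.104

Q is a product of powers, so relative uncertainties combine in quadrature:
  (1·δa/a)² = (1×0.0833)² = 0.00694;  (-3·δs/s)² = (-3×0.0198)² = 0.00352;  (−½·δq/q)² = (-0.5×0.0353)² = 0.000312
δQ/Q = √(0.0108) = 0.104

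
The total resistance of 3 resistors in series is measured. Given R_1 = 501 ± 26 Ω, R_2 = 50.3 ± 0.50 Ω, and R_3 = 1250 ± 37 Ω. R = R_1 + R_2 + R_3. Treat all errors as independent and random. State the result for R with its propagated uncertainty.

1800 ± 45.2 Ω

Each term contributes (cᵢ δxᵢ)² to (δR)²:
  (δR_1)² = 676;  (δR_2)² = 0.250;  (δR_3)² = 1370
δR = √(2050) = 45.2 Ω
R = 1800 Ω.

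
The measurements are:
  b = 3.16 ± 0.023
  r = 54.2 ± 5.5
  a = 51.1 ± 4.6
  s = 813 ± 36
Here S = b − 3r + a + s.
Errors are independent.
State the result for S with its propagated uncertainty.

Sums and differences: (δS)² = Σ (cᵢ δxᵢ)².
  (δb)² = 0.000529;  (3·δr)² = 272;  (δa)² = 21.2;  (δs)² = 1300
δS = √(1590) = 39.9
S = 705.

705 ± 39.9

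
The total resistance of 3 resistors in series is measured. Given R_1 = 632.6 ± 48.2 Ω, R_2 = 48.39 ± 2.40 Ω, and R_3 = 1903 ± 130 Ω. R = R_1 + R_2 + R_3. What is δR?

139 Ω

For a sum/difference, combine absolute errors in quadrature:
  (δR_1)² = 2320;  (δR_2)² = 5.76;  (δR_3)² = 16900
δR = √(19200) = 139 Ω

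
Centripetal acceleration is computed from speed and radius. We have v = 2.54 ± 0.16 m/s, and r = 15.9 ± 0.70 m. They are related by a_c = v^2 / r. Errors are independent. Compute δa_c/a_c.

0.133

a_c is a product of powers, so relative uncertainties combine in quadrature:
  (2·δv/v)² = (2×0.0630)² = 0.0159;  (-1·δr/r)² = (-1×0.0440)² = 0.00194
δa_c/a_c = √(0.0178) = 0.133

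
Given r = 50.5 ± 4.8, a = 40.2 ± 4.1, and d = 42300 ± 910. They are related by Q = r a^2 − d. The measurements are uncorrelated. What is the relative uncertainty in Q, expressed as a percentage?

46.8%

Let p = r·a^2 = 81600. δp/p = √((1·δr/r)² + (2·δa/a)²) = √(0.00903 + 0.0416) = 0.225, so δp = 18400.
Q = p − d: δQ = √(δp² + δd²) = √(3.37e+08 + 8.28e+05) = 18400
Q = 39300, so δQ/Q = 18400/39300 = 0.468.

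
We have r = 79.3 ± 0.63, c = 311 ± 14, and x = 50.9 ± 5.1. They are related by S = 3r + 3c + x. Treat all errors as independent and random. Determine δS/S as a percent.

3.47%

Absolute uncertainties add in quadrature for a linear combination:
  (3·δr)² = 3.57;  (3·δc)² = 1760;  (δx)² = 26.0
δS = √(1790) = 42.4
S = 1220, so δS/S = 42.4/1220 = 0.0347.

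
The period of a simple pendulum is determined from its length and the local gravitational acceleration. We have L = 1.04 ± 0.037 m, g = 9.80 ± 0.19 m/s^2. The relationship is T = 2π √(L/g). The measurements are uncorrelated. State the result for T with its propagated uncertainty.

Relative error in a monomial: (δT/T)² = Σ (nᵢ · δxᵢ/xᵢ)².
  (½·δL/L)² = (0.5×0.0356)² = 0.000316;  (−½·δg/g)² = (-0.5×0.0194)² = 9.4e-05
δT/T = √(0.000410) = 0.0203
T = 2.05 s, so δT = 0.0203 × 2.05 = 0.0415 s.

2.05 ± 0.0415 s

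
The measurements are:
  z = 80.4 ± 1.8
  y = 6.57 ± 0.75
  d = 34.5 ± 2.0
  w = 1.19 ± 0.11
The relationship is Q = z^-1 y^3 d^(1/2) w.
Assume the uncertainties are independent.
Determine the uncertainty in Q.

For a monomial Q ∝ z^-1, y^3, d^(1/2), w, fractional errors add in quadrature:
  (-1·δz/z)² = (-1×0.0224)² = 0.000501;  (3·δy/y)² = (3×0.114)² = 0.117;  (½·δd/d)² = (0.5×0.0580)² = 0.000840;  (1·δw/w)² = (1×0.0924)² = 0.00854
δQ/Q = √(0.127) = 0.357
Q = 24.7, so δQ = 0.357 × 24.7 = 8.79.

8.79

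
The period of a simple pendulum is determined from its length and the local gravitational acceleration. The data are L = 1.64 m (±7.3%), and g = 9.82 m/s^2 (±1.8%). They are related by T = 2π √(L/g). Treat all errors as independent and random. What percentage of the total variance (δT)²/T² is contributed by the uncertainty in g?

5.73%

(δT/T)² = (½·δL/L)² + (−½·δg/g)²
  L term: (0.5×0.0730)² = 0.00133
  g term: (-0.5×0.0180)² = 8.1e-05
Total = 0.00141. Share from g = 8.1e-05/0.00141 = 0.0573.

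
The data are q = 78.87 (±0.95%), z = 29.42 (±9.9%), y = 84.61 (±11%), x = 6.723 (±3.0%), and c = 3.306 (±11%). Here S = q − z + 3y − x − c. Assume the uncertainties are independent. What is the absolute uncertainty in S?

S is a linear combination, so absolute uncertainties add in quadrature:
  (δq)² = 0.561;  (δz)² = 8.48;  (3·δy)² = 780;  (δx)² = 0.0407;  (δc)² = 0.132
δS = √(789) = 28.1

28.1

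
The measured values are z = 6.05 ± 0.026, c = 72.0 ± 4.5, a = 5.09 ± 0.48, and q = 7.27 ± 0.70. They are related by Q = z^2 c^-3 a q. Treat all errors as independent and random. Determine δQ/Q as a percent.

23.1%

For a monomial Q ∝ z^2, c^-3, a, q, fractional errors add in quadrature:
  (2·δz/z)² = (2×0.00430)² = 7.39e-05;  (-3·δc/c)² = (-3×0.0625)² = 0.0352;  (1·δa/a)² = (1×0.0943)² = 0.00889;  (1·δq/q)² = (1×0.0963)² = 0.00927
δQ/Q = √(0.0534) = 0.231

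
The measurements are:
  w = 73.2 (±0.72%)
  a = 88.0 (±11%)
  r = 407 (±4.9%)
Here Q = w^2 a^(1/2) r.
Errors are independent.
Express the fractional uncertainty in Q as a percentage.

7.51%

Since Q is a product/quotient, work with relative uncertainties:
  (2·δw/w)² = (2×0.00720)² = 0.000207;  (½·δa/a)² = (0.5×0.110)² = 0.00302;  (1·δr/r)² = (1×0.0490)² = 0.00240
δQ/Q = √(0.00563) = 0.0751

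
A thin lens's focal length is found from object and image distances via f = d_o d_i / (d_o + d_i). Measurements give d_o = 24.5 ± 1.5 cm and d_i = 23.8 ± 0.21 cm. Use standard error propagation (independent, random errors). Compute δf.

∂f/∂d_o = (d_i/(d_o+d_i))² = 0.243;  ∂f/∂d_i = (d_o/(d_o+d_i))² = 0.257
δf = √((∂f/∂d_o · δd_o)² + (∂f/∂d_i · δd_i)²) = √(0.133 + 0.00292) = 0.368 cm

0.368 cm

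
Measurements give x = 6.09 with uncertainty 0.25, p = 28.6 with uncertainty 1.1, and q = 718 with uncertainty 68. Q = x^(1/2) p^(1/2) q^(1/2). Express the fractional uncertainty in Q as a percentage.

5.51%

Q is a product of powers, so relative uncertainties combine in quadrature:
  (½·δx/x)² = (0.5×0.0411)² = 0.000421;  (½·δp/p)² = (0.5×0.0385)² = 0.000370;  (½·δq/q)² = (0.5×0.0947)² = 0.00224
δQ/Q = √(0.00303) = 0.0551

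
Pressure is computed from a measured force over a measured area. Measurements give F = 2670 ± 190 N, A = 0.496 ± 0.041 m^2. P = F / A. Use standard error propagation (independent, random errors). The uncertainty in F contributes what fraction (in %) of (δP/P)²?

(δP/P)² = (1·δF/F)² + (-1·δA/A)²
  F term: (1×0.0712)² = 0.00506
  A term: (-1×0.0827)² = 0.00683
Total = 0.0119. Share from F = 0.00506/0.0119 = 0.426.

42.6%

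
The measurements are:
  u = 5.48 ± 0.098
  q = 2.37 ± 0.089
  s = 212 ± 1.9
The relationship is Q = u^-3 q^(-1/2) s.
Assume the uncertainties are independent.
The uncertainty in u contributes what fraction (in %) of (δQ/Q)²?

(δQ/Q)² = (-3·δu/u)² + (−½·δq/q)² + (1·δs/s)²
  u term: (-3×0.0179)² = 0.00288
  q term: (-0.5×0.0376)² = 0.000353
  s term: (1×0.00896)² = 8.03e-05
Total = 0.00331. Share from u = 0.00288/0.00331 = 0.869.

86.9%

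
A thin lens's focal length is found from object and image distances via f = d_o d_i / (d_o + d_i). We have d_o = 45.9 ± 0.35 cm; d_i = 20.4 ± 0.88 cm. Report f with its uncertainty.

∂f/∂d_o = (d_i/(d_o+d_i))² = 0.0947;  ∂f/∂d_i = (d_o/(d_o+d_i))² = 0.479
δf = √((∂f/∂d_o · δd_o)² + (∂f/∂d_i · δd_i)²) = √(0.00110 + 0.178) = 0.423 cm
f = 14.1 cm.

14.1 ± 0.423 cm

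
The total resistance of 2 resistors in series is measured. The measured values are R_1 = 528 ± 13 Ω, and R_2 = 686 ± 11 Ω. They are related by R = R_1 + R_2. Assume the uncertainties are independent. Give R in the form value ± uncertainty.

1210 ± 17.0 Ω

R is a linear combination, so absolute uncertainties add in quadrature:
  (δR_1)² = 169;  (δR_2)² = 121
δR = √(290) = 17.0 Ω
R = 1210 Ω.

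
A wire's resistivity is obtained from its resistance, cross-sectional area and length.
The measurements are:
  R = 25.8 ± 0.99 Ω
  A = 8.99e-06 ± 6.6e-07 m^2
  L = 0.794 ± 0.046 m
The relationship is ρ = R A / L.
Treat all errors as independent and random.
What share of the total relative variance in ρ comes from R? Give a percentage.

(δρ/ρ)² = (1·δR/R)² + (1·δA/A)² + (-1·δL/L)²
  R term: (1×0.0384)² = 0.00147
  A term: (1×0.0734)² = 0.00539
  L term: (-1×0.0579)² = 0.00336
Total = 0.0102. Share from R = 0.00147/0.0102 = 0.144.

14.4%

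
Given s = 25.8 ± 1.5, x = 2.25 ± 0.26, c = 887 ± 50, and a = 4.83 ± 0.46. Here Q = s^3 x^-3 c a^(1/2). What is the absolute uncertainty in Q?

1.16e+06

For a monomial Q ∝ s^3, x^-3, c, a^(1/2), fractional errors add in quadrature:
  (3·δs/s)² = (3×0.0581)² = 0.0304;  (-3·δx/x)² = (-3×0.116)² = 0.120;  (1·δc/c)² = (1×0.0564)² = 0.00318;  (½·δa/a)² = (0.5×0.0952)² = 0.00227
δQ/Q = √(0.156) = 0.395
Q = 2.94e+06, so δQ = 0.395 × 2.94e+06 = 1.16e+06.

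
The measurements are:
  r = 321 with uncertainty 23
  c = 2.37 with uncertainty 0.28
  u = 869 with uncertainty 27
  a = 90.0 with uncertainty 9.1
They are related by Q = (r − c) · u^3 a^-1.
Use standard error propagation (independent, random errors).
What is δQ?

Let w = r − c = 319. δw = √(δr² + δc²) = √(529 + 0.0784) = 23.0, so δw/w = 0.0722.
Q is then a monomial in w, u, a:
δQ/Q = √((δw/w)² + (3·δu/u)² + (-1·δa/a)²) = √(0.00521 + 0.00869 + 0.0102) = 0.155
Q = 2.32e+09, so δQ = 0.155 × 2.32e+09 = 3.61e+08.

3.61e+08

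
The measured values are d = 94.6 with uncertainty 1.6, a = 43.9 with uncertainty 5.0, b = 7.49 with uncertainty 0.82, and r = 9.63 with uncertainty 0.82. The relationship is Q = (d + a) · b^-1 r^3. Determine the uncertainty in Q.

4630

Let u = d + a = 138. δu = √(δd² + δa²) = √(2.56 + 25.0) = 5.25, so δu/u = 0.0379.
Q is then a monomial in u, b, r:
δQ/Q = √((δu/u)² + (-1·δb/b)² + (3·δr/r)²) = √(0.00144 + 0.0120 + 0.0653) = 0.280
Q = 16500, so δQ = 0.280 × 16500 = 4630.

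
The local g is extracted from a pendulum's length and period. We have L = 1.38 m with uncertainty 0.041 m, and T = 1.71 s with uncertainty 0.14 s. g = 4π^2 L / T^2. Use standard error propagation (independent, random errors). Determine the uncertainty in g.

3.10 m/s^2

g is a product of powers, so relative uncertainties combine in quadrature:
  (1·δL/L)² = (1×0.0297)² = 0.000883;  (-2·δT/T)² = (-2×0.0819)² = 0.0268
δg/g = √(0.0277) = 0.166
g = 18.6 m/s^2, so δg = 0.166 × 18.6 = 3.10 m/s^2.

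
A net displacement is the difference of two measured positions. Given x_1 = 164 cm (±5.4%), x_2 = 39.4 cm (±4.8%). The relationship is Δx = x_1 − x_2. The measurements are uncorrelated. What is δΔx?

9.06 cm

Each term contributes (cᵢ δxᵢ)² to (δΔx)²:
  (δx_1)² = 78.4;  (δx_2)² = 3.58
δΔx = √(82.0) = 9.06 cm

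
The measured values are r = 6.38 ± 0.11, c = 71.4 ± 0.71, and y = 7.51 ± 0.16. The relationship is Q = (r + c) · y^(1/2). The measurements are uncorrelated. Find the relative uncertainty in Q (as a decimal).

0.0141

Let u = r + c = 77.8. δu = √(δr² + δc²) = √(0.0121 + 0.504) = 0.718, so δu/u = 0.00924.
Q is then a monomial in u, y:
δQ/Q = √((δu/u)² + (½·δy/y)²) = √(8.53e-05 + 0.000113) = 0.0141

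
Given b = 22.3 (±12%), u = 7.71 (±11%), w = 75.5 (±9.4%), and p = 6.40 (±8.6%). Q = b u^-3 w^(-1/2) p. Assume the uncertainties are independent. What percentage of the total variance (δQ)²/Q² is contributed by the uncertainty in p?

5.56%

(δQ/Q)² = (1·δb/b)² + (-3·δu/u)² + (−½·δw/w)² + (1·δp/p)²
  b term: (1×0.120)² = 0.0144
  u term: (-3×0.110)² = 0.109
  w term: (-0.5×0.0940)² = 0.00221
  p term: (1×0.0860)² = 0.00740
Total = 0.133. Share from p = 0.00740/0.133 = 0.0556.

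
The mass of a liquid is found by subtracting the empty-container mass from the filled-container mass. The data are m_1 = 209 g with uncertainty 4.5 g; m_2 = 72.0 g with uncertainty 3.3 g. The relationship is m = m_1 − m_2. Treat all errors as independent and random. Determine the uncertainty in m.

5.58 g

m is a linear combination, so absolute uncertainties add in quadrature:
  (δm_1)² = 20.2;  (δm_2)² = 10.9
δm = √(31.1) = 5.58 g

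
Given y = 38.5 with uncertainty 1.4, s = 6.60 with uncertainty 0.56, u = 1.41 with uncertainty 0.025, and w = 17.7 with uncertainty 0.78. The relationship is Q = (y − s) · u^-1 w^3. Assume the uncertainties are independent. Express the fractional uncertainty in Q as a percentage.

14.2%

Let h = y − s = 31.9. δh = √(δy² + δs²) = √(1.96 + 0.314) = 1.51, so δh/h = 0.0473.
Q is then a monomial in h, u, w:
δQ/Q = √((δh/h)² + (-1·δu/u)² + (3·δw/w)²) = √(0.00223 + 0.000314 + 0.0175) = 0.142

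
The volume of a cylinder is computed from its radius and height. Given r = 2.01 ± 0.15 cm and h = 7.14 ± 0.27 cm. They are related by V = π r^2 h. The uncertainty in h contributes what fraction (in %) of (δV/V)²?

(δV/V)² = (2·δr/r)² + (1·δh/h)²
  r term: (2×0.0746)² = 0.0223
  h term: (1×0.0378)² = 0.00143
Total = 0.0237. Share from h = 0.00143/0.0237 = 0.0603.

6.03%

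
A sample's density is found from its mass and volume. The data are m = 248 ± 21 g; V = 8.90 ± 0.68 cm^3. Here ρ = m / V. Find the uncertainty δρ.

Products/powers → add relative errors in quadrature, weighted by exponent:
  (1·δm/m)² = (1×0.0847)² = 0.00717;  (-1·δV/V)² = (-1×0.0764)² = 0.00584
δρ/ρ = √(0.0130) = 0.114
ρ = 27.9 g/cm^3, so δρ = 0.114 × 27.9 = 3.18 g/cm^3.

3.18 g/cm^3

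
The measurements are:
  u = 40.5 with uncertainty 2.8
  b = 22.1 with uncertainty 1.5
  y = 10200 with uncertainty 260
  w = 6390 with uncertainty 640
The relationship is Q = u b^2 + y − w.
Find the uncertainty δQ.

Let p = u·b^2 = 19800. δp/p = √((1·δu/u)² + (2·δb/b)²) = √(0.00478 + 0.0184) = 0.152, so δp = 3010.
Q = p + y − w: δQ = √(δp² + δy² + δw²) = √(9.08e+06 + 67600 + 4.1e+05) = 3090

3090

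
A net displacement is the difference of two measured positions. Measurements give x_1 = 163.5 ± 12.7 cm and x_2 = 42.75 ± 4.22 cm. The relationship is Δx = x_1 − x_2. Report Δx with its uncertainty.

120.8 ± 13.4 cm

Each term contributes (cᵢ δxᵢ)² to (δΔx)²:
  (δx_1)² = 161;  (δx_2)² = 17.8
δΔx = √(179) = 13.4 cm
Δx = 120.8 cm.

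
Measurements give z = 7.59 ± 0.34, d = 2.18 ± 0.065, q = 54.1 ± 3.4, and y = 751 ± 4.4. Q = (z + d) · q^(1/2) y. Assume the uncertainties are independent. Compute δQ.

Let u = z + d = 9.77. δu = √(δz² + δd²) = √(0.116 + 0.00423) = 0.346, so δu/u = 0.0354.
Q is then a monomial in u, q, y:
δQ/Q = √((δu/u)² + (½·δq/q)² + (1·δy/y)²) = √(0.00126 + 0.000987 + 3.43e-05) = 0.0477
Q = 54000, so δQ = 0.0477 × 54000 = 2580.

2580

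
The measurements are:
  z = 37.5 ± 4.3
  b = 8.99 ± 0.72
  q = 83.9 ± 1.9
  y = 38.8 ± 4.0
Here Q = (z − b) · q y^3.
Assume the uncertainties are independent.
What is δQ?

4.83e+07

Let u = z − b = 28.5. δu = √(δz² + δb²) = √(18.5 + 0.518) = 4.36, so δu/u = 0.153.
Q is then a monomial in u, q, y:
δQ/Q = √((δu/u)² + (1·δq/q)² + (3·δy/y)²) = √(0.0234 + 0.000513 + 0.0957) = 0.346
Q = 1.4e+08, so δQ = 0.346 × 1.4e+08 = 4.83e+07.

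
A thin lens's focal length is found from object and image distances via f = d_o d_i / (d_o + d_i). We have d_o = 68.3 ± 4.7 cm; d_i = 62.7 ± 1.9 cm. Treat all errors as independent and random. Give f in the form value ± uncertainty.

32.7 ± 1.19 cm

∂f/∂d_o = (d_i/(d_o+d_i))² = 0.229;  ∂f/∂d_i = (d_o/(d_o+d_i))² = 0.272
δf = √((∂f/∂d_o · δd_o)² + (∂f/∂d_i · δd_i)²) = √(1.16 + 0.267) = 1.19 cm
f = 32.7 cm.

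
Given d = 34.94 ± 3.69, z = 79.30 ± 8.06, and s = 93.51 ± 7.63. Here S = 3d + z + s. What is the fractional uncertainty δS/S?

For a sum/difference, combine absolute errors in quadrature:
  (3·δd)² = 123;  (δz)² = 65.0;  (δs)² = 58.2
δS = √(246) = 15.7
S = 277.6, so δS/S = 15.7/277.6 = 0.0565.

0.0565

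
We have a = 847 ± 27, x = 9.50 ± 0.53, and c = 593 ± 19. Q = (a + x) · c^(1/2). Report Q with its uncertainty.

20900 ± 738

Let u = a + x = 856. δu = √(δa² + δx²) = √(729 + 0.281) = 27.0, so δu/u = 0.0315.
Q is then a monomial in u, c:
δQ/Q = √((δu/u)² + (½·δc/c)²) = √(0.000994 + 0.000257) = 0.0354
Q = 20900, so δQ = 0.0354 × 20900 = 738.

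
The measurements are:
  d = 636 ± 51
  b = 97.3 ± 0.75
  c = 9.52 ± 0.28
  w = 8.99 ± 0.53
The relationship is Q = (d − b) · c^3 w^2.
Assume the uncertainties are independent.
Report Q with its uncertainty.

Let u = d − b = 539. δu = √(δd² + δb²) = √(2600 + 0.562) = 51.0, so δu/u = 0.0947.
Q is then a monomial in u, c, w:
δQ/Q = √((δu/u)² + (3·δc/c)² + (2·δw/w)²) = √(0.00896 + 0.00779 + 0.0139) = 0.175
Q = 3.76e+07, so δQ = 0.175 × 3.76e+07 = 6.58e+06.

(3.76 ± 0.658) × 10^7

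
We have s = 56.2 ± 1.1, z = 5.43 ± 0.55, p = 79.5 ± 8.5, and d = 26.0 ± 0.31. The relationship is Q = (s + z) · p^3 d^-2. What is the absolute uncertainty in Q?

Let u = s + z = 61.6. δu = √(δs² + δz²) = √(1.21 + 0.303) = 1.23, so δu/u = 0.0200.
Q is then a monomial in u, p, d:
δQ/Q = √((δu/u)² + (3·δp/p)² + (-2·δd/d)²) = √(0.000398 + 0.103 + 0.000569) = 0.322
Q = 45800, so δQ = 0.322 × 45800 = 14800.

14800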